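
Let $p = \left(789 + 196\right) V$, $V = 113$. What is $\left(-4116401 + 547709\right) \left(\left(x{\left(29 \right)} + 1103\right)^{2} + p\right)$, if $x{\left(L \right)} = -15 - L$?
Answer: $-4399433535912$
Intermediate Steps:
$p = 111305$ ($p = \left(789 + 196\right) 113 = 985 \cdot 113 = 111305$)
$\left(-4116401 + 547709\right) \left(\left(x{\left(29 \right)} + 1103\right)^{2} + p\right) = \left(-4116401 + 547709\right) \left(\left(\left(-15 - 29\right) + 1103\right)^{2} + 111305\right) = - 3568692 \left(\left(\left(-15 - 29\right) + 1103\right)^{2} + 111305\right) = - 3568692 \left(\left(-44 + 1103\right)^{2} + 111305\right) = - 3568692 \left(1059^{2} + 111305\right) = - 3568692 \left(1121481 + 111305\right) = \left(-3568692\right) 1232786 = -4399433535912$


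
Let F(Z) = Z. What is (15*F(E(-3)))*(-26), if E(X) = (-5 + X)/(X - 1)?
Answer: -780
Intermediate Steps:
E(X) = (-5 + X)/(-1 + X)
(15*F(E(-3)))*(-26) = (15*((-5 - 3)/(-1 - 3)))*(-26) = (15*(-8/(-4)))*(-26) = (15*(-¼*(-8)))*(-26) = (15*2)*(-26) = 30*(-26) = -780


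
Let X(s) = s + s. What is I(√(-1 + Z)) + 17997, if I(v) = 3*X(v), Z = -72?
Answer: 17997 + 6*I*√73 ≈ 17997.0 + 51.264*I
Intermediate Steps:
X(s) = 2*s
I(v) = 6*v (I(v) = 3*(2*v) = 6*v)
I(√(-1 + Z)) + 17997 = 6*√(-1 - 72) + 17997 = 6*√(-73) + 17997 = 6*(I*√73) + 17997 = 6*I*√73 + 17997 = 17997 + 6*I*√73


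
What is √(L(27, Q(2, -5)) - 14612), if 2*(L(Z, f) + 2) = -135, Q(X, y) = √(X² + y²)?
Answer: I*√58726/2 ≈ 121.17*I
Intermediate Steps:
L(Z, f) = -139/2 (L(Z, f) = -2 + (½)*(-135) = -2 - 135/2 = -139/2)
√(L(27, Q(2, -5)) - 14612) = √(-139/2 - 14612) = √(-29363/2) = I*√58726/2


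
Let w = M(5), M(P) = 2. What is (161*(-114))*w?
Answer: -36708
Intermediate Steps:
w = 2
(161*(-114))*w = (161*(-114))*2 = -18354*2 = -36708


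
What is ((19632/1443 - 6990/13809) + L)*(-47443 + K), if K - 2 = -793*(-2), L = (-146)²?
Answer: -2165435513365950/2214043 ≈ -9.7805e+8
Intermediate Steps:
L = 21316
K = 1588 (K = 2 - 793*(-2) = 2 + 1586 = 1588)
((19632/1443 - 6990/13809) + L)*(-47443 + K) = ((19632/1443 - 6990/13809) + 21316)*(-47443 + 1588) = ((19632*(1/1443) - 6990*1/13809) + 21316)*(-45855) = ((6544/481 - 2330/4603) + 21316)*(-45855) = (29001302/2214043 + 21316)*(-45855) = (47223541890/2214043)*(-45855) = -2165435513365950/2214043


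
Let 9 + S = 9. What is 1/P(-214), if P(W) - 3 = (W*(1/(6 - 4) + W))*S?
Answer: 1/3 ≈ 0.33333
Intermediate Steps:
S = 0 (S = -9 + 9 = 0)
P(W) = 3 (P(W) = 3 + (W*(1/(6 - 4) + W))*0 = 3 + (W*(1/2 + W))*0 = 3 + 0 = 3)
1/P(-214) = 1/3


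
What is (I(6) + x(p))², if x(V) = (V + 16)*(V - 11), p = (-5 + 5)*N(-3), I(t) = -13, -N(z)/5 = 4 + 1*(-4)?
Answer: 35721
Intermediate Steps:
N(z) = 0 (N(z) = -5*(4 + 1*(-4)) = -5*(4 - 4) = -5*0 = 0)
p = 0 (p = (-5 + 5)*0 = 0*0 = 0)
x(V) = (-11 + V)*(16 + V) (x(V) = (16 + V)*(-11 + V) = (-11 + V)*(16 + V))
(I(6) + x(p))² = (-13 + (-176 + 0² + 5*0))² = (-13 + (-176 + 0 + 0))² = (-13 - 176)² = (-189)² = 35721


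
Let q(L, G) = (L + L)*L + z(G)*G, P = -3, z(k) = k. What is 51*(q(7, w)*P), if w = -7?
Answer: -22491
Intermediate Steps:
q(L, G) = G**2 + 2*L**2 (q(L, G) = (L + L)*L + G*G = (2*L)*L + G**2 = 2*L**2 + G**2 = G**2 + 2*L**2)
51*(q(7, w)*P) = 51*(((-7)**2 + 2*7**2)*(-3)) = 51*((49 + 2*49)*(-3)) = 51*((49 + 98)*(-3)) = 51*(147*(-3)) = 51*(-441) = -22491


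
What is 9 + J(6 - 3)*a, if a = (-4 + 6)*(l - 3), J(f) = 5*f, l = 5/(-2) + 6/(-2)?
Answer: -246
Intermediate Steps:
l = -11/2 (l = 5*(-1/2) + 6*(-1/2) = -5/2 - 3 = -11/2 ≈ -5.5000)
a = -17 (a = (-4 + 6)*(-11/2 - 3) = 2*(-17/2) = -17)
9 + J(6 - 3)*a = 9 + (5*(6 - 3))*(-17) = 9 + (5*3)*(-17) = 9 + 15*(-17) = 9 - 255 = -246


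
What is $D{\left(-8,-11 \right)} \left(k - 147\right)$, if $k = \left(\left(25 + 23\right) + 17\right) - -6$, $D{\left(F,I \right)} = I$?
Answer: $836$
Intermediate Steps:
$k = 71$ ($k = \left(48 + 17\right) + 6 = 65 + 6 = 71$)
$D{\left(-8,-11 \right)} \left(k - 147\right) = - 11 \left(71 - 147\right) = \left(-11\right) \left(-76\right) = 836$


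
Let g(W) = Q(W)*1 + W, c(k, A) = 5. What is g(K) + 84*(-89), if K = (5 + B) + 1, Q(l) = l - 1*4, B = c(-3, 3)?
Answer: -7458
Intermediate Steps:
B = 5
Q(l) = -4 + l (Q(l) = l - 4 = -4 + l)
K = 11 (K = (5 + 5) + 1 = 10 + 1 = 11)
g(W) = -4 + 2*W (g(W) = (-4 + W)*1 + W = (-4 + W) + W = -4 + 2*W)
g(K) + 84*(-89) = (-4 + 2*11) + 84*(-89) = (-4 + 22) - 7476 = 18 - 7476 = -7458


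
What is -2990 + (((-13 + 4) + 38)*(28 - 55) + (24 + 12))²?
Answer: 555019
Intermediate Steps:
-2990 + (((-13 + 4) + 38)*(28 - 55) + (24 + 12))² = -2990 + ((-9 + 38)*(-27) + 36)² = -2990 + (29*(-27) + 36)² = -2990 + (-783 + 36)² = -2990 + (-747)² = -2990 + 558009 = 555019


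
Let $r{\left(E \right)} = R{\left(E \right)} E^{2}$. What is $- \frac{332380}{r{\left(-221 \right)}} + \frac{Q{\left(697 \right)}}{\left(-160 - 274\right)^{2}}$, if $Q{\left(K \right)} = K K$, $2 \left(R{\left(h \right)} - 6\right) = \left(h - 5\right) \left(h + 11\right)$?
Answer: $\frac{70391362272913}{27294902839932} \approx 2.5789$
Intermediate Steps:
$R{\left(h \right)} = 6 + \frac{\left(-5 + h\right) \left(11 + h\right)}{2}$ ($R{\left(h \right)} = 6 + \frac{\left(h - 5\right) \left(h + 11\right)}{2} = 6 + \frac{\left(-5 + h\right) \left(11 + h\right)}{2}$)
$r{\left(E \right)} = E^{2} \left(- \frac{43}{2} + \frac{E^{2}}{2} + 3 E\right)$ ($r{\left(E \right)} = \left(- \frac{43}{2} + \frac{E^{2}}{2} + 3 E\right) E^{2} = E^{2} \left(- \frac{43}{2} + \frac{E^{2}}{2} + 3 E\right)$)
$Q{\left(K \right)} = K^{2}$
$- \frac{332380}{r{\left(-221 \right)}} + \frac{Q{\left(697 \right)}}{\left(-160 - 274\right)^{2}} = - \frac{332380}{\frac{1}{2} \left(-221\right)^{2} \left(-43 + \left(-221\right)^{2} + 6 \left(-221\right)\right)} + \frac{697^{2}}{\left(-160 - 274\right)^{2}} = - \frac{332380}{\frac{1}{2} \cdot 48841 \left(-43 + 48841 - 1326\right)} + \frac{485809}{\left(-434\right)^{2}} = - \frac{332380}{\frac{1}{2} \cdot 48841 \cdot 47472} + \frac{485809}{188356} = - \frac{332380}{1159289976} + 485809 \cdot \frac{1}{188356} = \left(-332380\right) \frac{1}{1159289976} + \frac{485809}{188356} = - \frac{83095}{289822494} + \frac{485809}{188356} = \frac{70391362272913}{27294902839932}$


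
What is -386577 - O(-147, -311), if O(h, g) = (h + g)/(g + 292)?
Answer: -7345421/19 ≈ -3.8660e+5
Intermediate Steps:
O(h, g) = (g + h)/(292 + g)
-386577 - O(-147, -311) = -386577 - (-311 - 147)/(292 - 311) = -386577 - (-458)/(-19) = -386577 - (-1)*(-458)/19 = -386577 - 1*458/19 = -386577 - 458/19 = -7345421/19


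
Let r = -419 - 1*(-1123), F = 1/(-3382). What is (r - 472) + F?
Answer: 784623/3382 ≈ 232.00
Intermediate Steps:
F = -1/3382 ≈ -0.00029568
r = 704 (r = -419 + 1123 = 704)
(r - 472) + F = (704 - 472) - 1/3382 = 232 - 1/3382 = 784623/3382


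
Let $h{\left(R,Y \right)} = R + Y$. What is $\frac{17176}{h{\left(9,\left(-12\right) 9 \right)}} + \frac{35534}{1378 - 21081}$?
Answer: $- \frac{341936594}{1950597} \approx -175.3$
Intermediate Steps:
$\frac{17176}{h{\left(9,\left(-12\right) 9 \right)}} + \frac{35534}{1378 - 21081} = \frac{17176}{9 - 108} + \frac{35534}{1378 - 21081} = \frac{17176}{9 - 108} + \frac{35534}{-19703} = \frac{17176}{-99} + 35534 \left(- \frac{1}{19703}\right) = 17176 \left(- \frac{1}{99}\right) - \frac{35534}{19703} = - \frac{17176}{99} - \frac{35534}{19703} = - \frac{341936594}{1950597}$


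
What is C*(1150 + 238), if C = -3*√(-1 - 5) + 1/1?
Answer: 1388 - 4164*I*√6 ≈ 1388.0 - 10200.0*I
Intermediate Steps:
C = 1 - 3*I*√6 (C = -3*I*√6 + 1*1 = -3*I*√6 + 1 = 1 - 3*I*√6 ≈ 1.0 - 7.3485*I)
C*(1150 + 238) = (1 - 3*I*√6)*(1150 + 238) = (1 - 3*I*√6)*1388 = 1388 - 4164*I*√6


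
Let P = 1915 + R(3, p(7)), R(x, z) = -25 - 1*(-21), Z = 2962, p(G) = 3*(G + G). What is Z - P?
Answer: 1051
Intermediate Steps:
p(G) = 6*G (p(G) = 3*(2*G) = 6*G)
R(x, z) = -4 (R(x, z) = -25 + 21 = -4)
P = 1911 (P = 1915 - 4 = 1911)
Z - P = 2962 - 1*1911 = 2962 - 1911 = 1051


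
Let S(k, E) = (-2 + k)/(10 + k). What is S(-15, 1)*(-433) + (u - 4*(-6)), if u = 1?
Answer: -7236/5 ≈ -1447.2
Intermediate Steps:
S(k, E) = (-2 + k)/(10 + k)
S(-15, 1)*(-433) + (u - 4*(-6)) = ((-2 - 15)/(10 - 15))*(-433) + (1 - 4*(-6)) = (-17/(-5))*(-433) + (1 + 24) = -⅕*(-17)*(-433) + 25 = (17/5)*(-433) + 25 = -7361/5 + 25 = -7236/5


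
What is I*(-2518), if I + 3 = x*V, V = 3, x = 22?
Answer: -158634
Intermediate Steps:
I = 63 (I = -3 + 22*3 = -3 + 66 = 63)
I*(-2518) = 63*(-2518) = -158634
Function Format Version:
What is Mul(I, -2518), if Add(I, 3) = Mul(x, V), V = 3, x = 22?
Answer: -158634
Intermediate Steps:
I = 63 (I = Add(-3, Mul(22, 3)) = Add(-3, 66) = 63)
Mul(I, -2518) = Mul(63, -2518) = -158634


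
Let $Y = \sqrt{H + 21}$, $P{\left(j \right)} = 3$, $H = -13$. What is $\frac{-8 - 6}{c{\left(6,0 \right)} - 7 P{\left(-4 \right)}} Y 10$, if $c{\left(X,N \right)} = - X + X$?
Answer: $\frac{40 \sqrt{2}}{3} \approx 18.856$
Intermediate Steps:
$c{\left(X,N \right)} = 0$
$Y = 2 \sqrt{2}$ ($Y = \sqrt{-13 + 21} = \sqrt{8} = 2 \sqrt{2} \approx 2.8284$)
$\frac{-8 - 6}{c{\left(6,0 \right)} - 7 P{\left(-4 \right)}} Y 10 = \frac{-8 - 6}{0 - 21} \cdot 2 \sqrt{2} \cdot 10 = - \frac{14}{0 - 21} \cdot 2 \sqrt{2} \cdot 10 = - \frac{14}{-21} \cdot 2 \sqrt{2} \cdot 10 = \left(-14\right) \left(- \frac{1}{21}\right) 2 \sqrt{2} \cdot 10 = \frac{2 \cdot 2 \sqrt{2}}{3} \cdot 10 = \frac{4 \sqrt{2}}{3} \cdot 10 = \frac{40 \sqrt{2}}{3}$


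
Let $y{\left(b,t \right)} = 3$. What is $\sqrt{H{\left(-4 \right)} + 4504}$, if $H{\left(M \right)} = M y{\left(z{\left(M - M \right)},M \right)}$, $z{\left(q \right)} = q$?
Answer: $2 \sqrt{1123} \approx 67.022$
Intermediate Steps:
$H{\left(M \right)} = 3 M$ ($H{\left(M \right)} = M 3 = 3 M$)
$\sqrt{H{\left(-4 \right)} + 4504} = \sqrt{3 \left(-4\right) + 4504} = \sqrt{-12 + 4504} = \sqrt{4492} = 2 \sqrt{1123}$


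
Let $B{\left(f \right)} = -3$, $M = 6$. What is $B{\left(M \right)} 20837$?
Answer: $-62511$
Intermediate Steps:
$B{\left(M \right)} 20837 = \left(-3\right) 20837 = -62511$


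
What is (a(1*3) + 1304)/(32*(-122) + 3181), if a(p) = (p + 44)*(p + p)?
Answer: -1586/723 ≈ -2.1936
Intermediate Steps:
a(p) = 2*p*(44 + p) (a(p) = (44 + p)*(2*p) = 2*p*(44 + p))
(a(1*3) + 1304)/(32*(-122) + 3181) = (2*(1*3)*(44 + 1*3) + 1304)/(32*(-122) + 3181) = (2*3*(44 + 3) + 1304)/(-3904 + 3181) = (2*3*47 + 1304)/(-723) = (282 + 1304)*(-1/723) = 1586*(-1/723) = -1586/723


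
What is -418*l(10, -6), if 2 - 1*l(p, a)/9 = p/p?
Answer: -3762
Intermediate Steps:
l(p, a) = 9 (l(p, a) = 18 - 9*p/p = 18 - 9*1 = 18 - 9 = 9)
-418*l(10, -6) = -418*9 = -3762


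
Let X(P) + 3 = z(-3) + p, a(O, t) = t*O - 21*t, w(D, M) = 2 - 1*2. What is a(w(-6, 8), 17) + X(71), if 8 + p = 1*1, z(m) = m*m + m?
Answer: -361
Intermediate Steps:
w(D, M) = 0 (w(D, M) = 2 - 2 = 0)
z(m) = m + m² (z(m) = m² + m = m + m²)
p = -7 (p = -8 + 1*1 = -8 + 1 = -7)
a(O, t) = -21*t + O*t (a(O, t) = O*t - 21*t = -21*t + O*t)
X(P) = -4 (X(P) = -3 + (-3*(1 - 3) - 7) = -3 + (-3*(-2) - 7) = -3 + (6 - 7) = -3 - 1 = -4)
a(w(-6, 8), 17) + X(71) = 17*(-21 + 0) - 4 = 17*(-21) - 4 = -357 - 4 = -361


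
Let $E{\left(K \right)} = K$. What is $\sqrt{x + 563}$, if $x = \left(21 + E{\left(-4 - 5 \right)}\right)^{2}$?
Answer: $\sqrt{707} \approx 26.589$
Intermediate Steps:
$x = 144$ ($x = \left(21 - 9\right)^{2} = 12^{2} = 144$)
$\sqrt{x + 563} = \sqrt{144 + 563} = \sqrt{707}$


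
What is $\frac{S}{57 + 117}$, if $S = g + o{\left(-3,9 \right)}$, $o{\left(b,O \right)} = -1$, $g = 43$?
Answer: $\frac{7}{29} \approx 0.24138$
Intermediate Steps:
$S = 42$ ($S = 43 - 1 = 42$)
$\frac{S}{57 + 117} = \frac{1}{57 + 117} \cdot 42 = \frac{1}{174} \cdot 42 = \frac{7}{29}$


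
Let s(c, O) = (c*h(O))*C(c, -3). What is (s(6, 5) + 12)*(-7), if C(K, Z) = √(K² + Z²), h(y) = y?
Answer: -84 - 630*√5 ≈ -1492.7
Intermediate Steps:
s(c, O) = O*c*√(9 + c²) (s(c, O) = (c*O)*√(c² + (-3)²) = (O*c)*√(c² + 9) = (O*c)*√(9 + c²) = O*c*√(9 + c²))
(s(6, 5) + 12)*(-7) = (5*6*√(9 + 6²) + 12)*(-7) = (5*6*√(9 + 36) + 12)*(-7) = (5*6*√45 + 12)*(-7) = (5*6*(3*√5) + 12)*(-7) = (90*√5 + 12)*(-7) = (12 + 90*√5)*(-7) = -84 - 630*√5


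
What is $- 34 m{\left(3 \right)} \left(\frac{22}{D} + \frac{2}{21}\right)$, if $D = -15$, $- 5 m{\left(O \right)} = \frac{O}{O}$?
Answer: $- \frac{1632}{175} \approx -9.3257$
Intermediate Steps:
$m{\left(O \right)} = - \frac{1}{5}$ ($m{\left(O \right)} = - \frac{O \frac{1}{O}}{5} = \left(- \frac{1}{5}\right) 1 = - \frac{1}{5}$)
$- 34 m{\left(3 \right)} \left(\frac{22}{D} + \frac{2}{21}\right) = \left(-34\right) \left(- \frac{1}{5}\right) \left(\frac{22}{-15} + \frac{2}{21}\right) = \frac{34 \left(22 \left(- \frac{1}{15}\right) + 2 \cdot \frac{1}{21}\right)}{5} = \frac{34 \left(- \frac{22}{15} + \frac{2}{21}\right)}{5} = \frac{34}{5} \left(- \frac{48}{35}\right) = - \frac{1632}{175}$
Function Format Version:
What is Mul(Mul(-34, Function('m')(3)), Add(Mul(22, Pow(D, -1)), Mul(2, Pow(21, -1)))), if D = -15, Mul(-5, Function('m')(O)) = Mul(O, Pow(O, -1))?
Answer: Rational(-1632, 175) ≈ -9.3257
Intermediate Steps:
Function('m')(O) = Rational(-1, 5) (Function('m')(O) = Mul(Rational(-1, 5), Mul(O, Pow(O, -1))) = Mul(Rational(-1, 5), 1) = Rational(-1, 5))
Mul(Mul(-34, Function('m')(3)), Add(Mul(22, Pow(D, -1)), Mul(2, Pow(21, -1)))) = Mul(Mul(-34, Rational(-1, 5)), Add(Mul(22, Pow(-15, -1)), Mul(2, Pow(21, -1)))) = Mul(Rational(34, 5), Add(Mul(22, Rational(-1, 15)), Mul(2, Rational(1, 21)))) = Mul(Rational(34, 5), Add(Rational(-22, 15), Rational(2, 21))) = Mul(Rational(34, 5), Rational(-48, 35)) = Rational(-1632, 175)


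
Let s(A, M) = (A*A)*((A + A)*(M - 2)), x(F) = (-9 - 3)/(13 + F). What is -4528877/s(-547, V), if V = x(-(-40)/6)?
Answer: -267203743/50409535484 ≈ -0.0053007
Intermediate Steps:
x(F) = -12/(13 + F)
V = -36/59 (V = -12/(13 - (-40)/6) = -12/(13 - 8*(-5/6)) = -12/(13 + 20/3) = -12/59/3 = -12*3/59 = -36/59 ≈ -0.61017)
s(A, M) = 2*A**3*(-2 + M) (s(A, M) = A**2*((2*A)*(-2 + M)) = A**2*(2*A*(-2 + M)) = 2*A**3*(-2 + M))
-4528877/s(-547, V) = -4528877*(-1/(327334646*(-2 - 36/59))) = -4528877/(2*(-163667323)*(-154/59)) = -4528877/50409535484/59 = -4528877*59/50409535484 = -267203743/50409535484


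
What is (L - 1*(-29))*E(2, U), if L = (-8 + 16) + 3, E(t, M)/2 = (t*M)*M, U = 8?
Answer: 10240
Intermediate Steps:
E(t, M) = 2*t*M² (E(t, M) = 2*((t*M)*M) = 2*((M*t)*M) = 2*(t*M²) = 2*t*M²)
L = 11 (L = 8 + 3 = 11)
(L - 1*(-29))*E(2, U) = (11 - 1*(-29))*(2*2*8²) = (11 + 29)*(2*2*64) = 40*256 = 10240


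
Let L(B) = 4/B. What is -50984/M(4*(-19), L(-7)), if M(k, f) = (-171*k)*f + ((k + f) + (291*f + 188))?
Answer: 44611/6546 ≈ 6.8150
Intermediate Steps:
M(k, f) = 188 + k + 292*f - 171*f*k (M(k, f) = -171*f*k + ((f + k) + (188 + 291*f)) = -171*f*k + (188 + k + 292*f) = 188 + k + 292*f - 171*f*k)
-50984/M(4*(-19), L(-7)) = -50984/(188 + 4*(-19) + 292*(4/(-7)) - 171*4/(-7)*4*(-19)) = -50984/(188 - 76 + 292*(4*(-⅐)) - 171*4*(-⅐)*(-76)) = -50984/(188 - 76 + 292*(-4/7) - 171*(-4/7)*(-76)) = -50984/(188 - 76 - 1168/7 - 51984/7) = -50984/(-52368/7) = -50984*(-7/52368) = 44611/6546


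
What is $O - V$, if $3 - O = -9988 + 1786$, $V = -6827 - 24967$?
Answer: $39999$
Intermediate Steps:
$V = -31794$ ($V = -6827 - 24967 = -31794$)
$O = 8205$ ($O = 3 - \left(-9988 + 1786\right) = 3 - -8202 = 3 + 8202 = 8205$)
$O - V = 8205 - -31794 = 8205 + 31794 = 39999$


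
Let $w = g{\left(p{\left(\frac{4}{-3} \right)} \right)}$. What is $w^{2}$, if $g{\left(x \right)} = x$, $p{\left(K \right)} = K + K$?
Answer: $\frac{64}{9} \approx 7.1111$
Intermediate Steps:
$p{\left(K \right)} = 2 K$
$w = - \frac{8}{3}$ ($w = 2 \frac{4}{-3} = 2 \cdot 4 \left(- \frac{1}{3}\right) = 2 \left(- \frac{4}{3}\right) = - \frac{8}{3} \approx -2.6667$)
$w^{2} = \left(- \frac{8}{3}\right)^{2} = \frac{64}{9}$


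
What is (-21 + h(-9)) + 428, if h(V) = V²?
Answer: 488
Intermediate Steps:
(-21 + h(-9)) + 428 = (-21 + (-9)²) + 428 = (-21 + 81) + 428 = 60 + 428 = 488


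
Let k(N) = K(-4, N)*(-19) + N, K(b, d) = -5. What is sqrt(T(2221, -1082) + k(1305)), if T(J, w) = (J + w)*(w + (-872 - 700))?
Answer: I*sqrt(3021506) ≈ 1738.2*I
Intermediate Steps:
T(J, w) = (-1572 + w)*(J + w) (T(J, w) = (J + w)*(w - 1572) = (J + w)*(-1572 + w) = (-1572 + w)*(J + w))
k(N) = 95 + N (k(N) = -5*(-19) + N = 95 + N)
sqrt(T(2221, -1082) + k(1305)) = sqrt(((-1082)**2 - 1572*2221 - 1572*(-1082) + 2221*(-1082)) + (95 + 1305)) = sqrt((1170724 - 3491412 + 1700904 - 2403122) + 1400) = sqrt(-3022906 + 1400) = sqrt(-3021506) = I*sqrt(3021506)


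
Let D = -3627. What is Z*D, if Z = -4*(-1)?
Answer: -14508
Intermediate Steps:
Z = 4
Z*D = 4*(-3627) = -14508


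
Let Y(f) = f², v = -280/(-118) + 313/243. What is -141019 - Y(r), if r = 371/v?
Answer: -416783199873940/2754885169 ≈ -1.5129e+5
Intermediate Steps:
v = 52487/14337 (v = -280*(-1/118) + 313*(1/243) = 140/59 + 313/243 = 52487/14337 ≈ 3.6609)
r = 5319027/52487 (r = 371/(52487/14337) = 371*(14337/52487) = 5319027/52487 ≈ 101.34)
-141019 - Y(r) = -141019 - (5319027/52487)² = -141019 - 1*28292048226729/2754885169 = -141019 - 28292048226729/2754885169 = -416783199873940/2754885169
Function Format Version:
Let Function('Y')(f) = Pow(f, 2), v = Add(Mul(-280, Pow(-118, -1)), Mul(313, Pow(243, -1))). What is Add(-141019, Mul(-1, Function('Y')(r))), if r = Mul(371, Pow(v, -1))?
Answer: Rational(-416783199873940, 2754885169) ≈ -1.5129e+5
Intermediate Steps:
v = Rational(52487, 14337) (v = Add(Mul(-280, Rational(-1, 118)), Mul(313, Rational(1, 243))) = Add(Rational(140, 59), Rational(313, 243)) = Rational(52487, 14337) ≈ 3.6609)
r = Rational(5319027, 52487) (r = Mul(371, Pow(Rational(52487, 14337), -1)) = Mul(371, Rational(14337, 52487)) = Rational(5319027, 52487) ≈ 101.34)
Add(-141019, Mul(-1, Function('Y')(r))) = Add(-141019, Mul(-1, Pow(Rational(5319027, 52487), 2))) = Add(-141019, Mul(-1, Rational(28292048226729, 2754885169))) = Add(-141019, Rational(-28292048226729, 2754885169)) = Rational(-416783199873940, 2754885169)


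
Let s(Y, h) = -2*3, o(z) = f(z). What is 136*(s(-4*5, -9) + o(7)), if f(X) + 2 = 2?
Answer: -816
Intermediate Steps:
f(X) = 0 (f(X) = -2 + 2 = 0)
o(z) = 0
s(Y, h) = -6
136*(s(-4*5, -9) + o(7)) = 136*(-6 + 0) = 136*(-6) = -816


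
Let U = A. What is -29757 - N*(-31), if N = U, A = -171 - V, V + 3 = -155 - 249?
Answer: -22441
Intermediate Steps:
V = -407 (V = -3 + (-155 - 249) = -3 - 404 = -407)
A = 236 (A = -171 - 1*(-407) = -171 + 407 = 236)
U = 236
N = 236
-29757 - N*(-31) = -29757 - 236*(-31) = -29757 - 1*(-7316) = -29757 + 7316 = -22441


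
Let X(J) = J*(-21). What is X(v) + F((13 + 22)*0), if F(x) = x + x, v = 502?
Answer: -10542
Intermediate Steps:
X(J) = -21*J
F(x) = 2*x
X(v) + F((13 + 22)*0) = -21*502 + 2*((13 + 22)*0) = -10542 + 2*(35*0) = -10542 + 2*0 = -10542 + 0 = -10542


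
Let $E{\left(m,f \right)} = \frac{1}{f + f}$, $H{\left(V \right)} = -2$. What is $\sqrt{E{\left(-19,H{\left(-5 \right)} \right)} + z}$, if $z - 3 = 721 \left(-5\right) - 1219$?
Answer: $\frac{i \sqrt{19285}}{2} \approx 69.435 i$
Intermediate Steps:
$E{\left(m,f \right)} = \frac{1}{2 f}$
$z = -4821$ ($z = 3 + \left(721 \left(-5\right) - 1219\right) = 3 - 4824 = -4821$)
$\sqrt{E{\left(-19,H{\left(-5 \right)} \right)} + z} = \sqrt{\frac{1}{2 \left(-2\right)} - 4821} = \sqrt{\frac{1}{2} \left(- \frac{1}{2}\right) - 4821} = \sqrt{- \frac{1}{4} - 4821} = \sqrt{- \frac{19285}{4}} = \frac{i \sqrt{19285}}{2}$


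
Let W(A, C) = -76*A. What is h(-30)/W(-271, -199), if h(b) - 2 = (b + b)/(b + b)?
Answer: 3/20596 ≈ 0.00014566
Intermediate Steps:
h(b) = 3 (h(b) = 2 + (b + b)/(b + b) = 2 + (2*b)/((2*b)) = 2 + (2*b)*(1/(2*b)) = 2 + 1 = 3)
h(-30)/W(-271, -199) = 3/((-76*(-271))) = 3/20596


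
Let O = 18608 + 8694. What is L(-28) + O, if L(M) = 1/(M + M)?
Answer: 1528911/56 ≈ 27302.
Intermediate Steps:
L(M) = 1/(2*M)
O = 27302
L(-28) + O = (½)/(-28) + 27302 = (½)*(-1/28) + 27302 = -1/56 + 27302 = 1528911/56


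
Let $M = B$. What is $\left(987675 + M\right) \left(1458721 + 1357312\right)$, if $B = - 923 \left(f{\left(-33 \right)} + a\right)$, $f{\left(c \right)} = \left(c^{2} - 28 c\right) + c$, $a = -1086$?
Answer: $457641970929$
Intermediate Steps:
$f{\left(c \right)} = c^{2} - 27 c$
$B = -825162$ ($B = - 923 \left(- 33 \left(-27 - 33\right) - 1086\right) = - 923 \left(\left(-33\right) \left(-60\right) - 1086\right) = - 923 \left(1980 - 1086\right) = \left(-923\right) 894 = -825162$)
$M = -825162$
$\left(987675 + M\right) \left(1458721 + 1357312\right) = \left(987675 - 825162\right) \left(1458721 + 1357312\right) = 162513 \cdot 2816033 = 457641970929$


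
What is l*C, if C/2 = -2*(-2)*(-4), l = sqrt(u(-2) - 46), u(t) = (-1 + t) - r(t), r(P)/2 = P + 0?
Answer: -96*I*sqrt(5) ≈ -214.66*I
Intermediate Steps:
r(P) = 2*P (r(P) = 2*(P + 0) = 2*P)
u(t) = -1 - t (u(t) = (-1 + t) - 2*t = -1 - t)
l = 3*I*sqrt(5) (l = sqrt((-1 - 1*(-2)) - 46) = sqrt((-1 + 2) - 46) = sqrt(1 - 46) = sqrt(-45) = 3*I*sqrt(5) ≈ 6.7082*I)
C = -32 (C = 2*(-2*(-2)*(-4)) = 2*(4*(-4)) = 2*(-16) = -32)
l*C = (3*I*sqrt(5))*(-32) = -96*I*sqrt(5)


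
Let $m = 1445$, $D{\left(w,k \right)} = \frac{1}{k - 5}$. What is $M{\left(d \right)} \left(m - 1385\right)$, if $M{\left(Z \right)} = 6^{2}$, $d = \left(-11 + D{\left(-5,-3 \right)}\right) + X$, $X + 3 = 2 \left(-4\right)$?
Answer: $2160$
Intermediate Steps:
$X = -11$ ($X = -3 + 2 \left(-4\right) = -3 - 8 = -11$)
$D{\left(w,k \right)} = \frac{1}{-5 + k}$
$d = - \frac{177}{8}$ ($d = \left(-11 + \frac{1}{-5 - 3}\right) - 11 = \left(-11 + \frac{1}{-8}\right) - 11 = \left(-11 - \frac{1}{8}\right) - 11 = - \frac{89}{8} - 11 = - \frac{177}{8} \approx -22.125$)
$M{\left(Z \right)} = 36$
$M{\left(d \right)} \left(m - 1385\right) = 36 \left(1445 - 1385\right) = 36 \cdot 60 = 2160$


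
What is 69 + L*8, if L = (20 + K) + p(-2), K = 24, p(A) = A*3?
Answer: 373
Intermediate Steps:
p(A) = 3*A
L = 38 (L = (20 + 24) + 3*(-2) = 44 - 6 = 38)
69 + L*8 = 69 + 38*8 = 69 + 304 = 373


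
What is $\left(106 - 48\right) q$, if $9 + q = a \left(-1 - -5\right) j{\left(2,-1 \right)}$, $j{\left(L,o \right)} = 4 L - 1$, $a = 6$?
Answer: $9222$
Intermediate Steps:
$j{\left(L,o \right)} = -1 + 4 L$
$q = 159$ ($q = -9 + 6 \left(-1 - -5\right) \left(-1 + 4 \cdot 2\right) = -9 + 6 \left(-1 + 5\right) \left(-1 + 8\right) = -9 + 6 \cdot 4 \cdot 7 = -9 + 24 \cdot 7 = -9 + 168 = 159$)
$\left(106 - 48\right) q = \left(106 - 48\right) 159 = 58 \cdot 159 = 9222$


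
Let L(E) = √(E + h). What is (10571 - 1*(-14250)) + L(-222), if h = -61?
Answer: 24821 + I*√283 ≈ 24821.0 + 16.823*I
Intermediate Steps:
L(E) = √(-61 + E) (L(E) = √(E - 61) = √(-61 + E))
(10571 - 1*(-14250)) + L(-222) = (10571 - 1*(-14250)) + √(-61 - 222) = (10571 + 14250) + √(-283) = 24821 + I*√283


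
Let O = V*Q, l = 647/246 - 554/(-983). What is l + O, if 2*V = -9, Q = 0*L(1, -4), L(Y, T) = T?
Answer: 772285/241818 ≈ 3.1937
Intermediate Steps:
Q = 0 (Q = 0*(-4) = 0)
l = 772285/241818 (l = 647*(1/246) - 554*(-1/983) = 647/246 + 554/983 = 772285/241818 ≈ 3.1937)
V = -9/2 (V = (½)*(-9) = -9/2 ≈ -4.5000)
O = 0 (O = -9/2*0 = 0)
l + O = 772285/241818 + 0 = 772285/241818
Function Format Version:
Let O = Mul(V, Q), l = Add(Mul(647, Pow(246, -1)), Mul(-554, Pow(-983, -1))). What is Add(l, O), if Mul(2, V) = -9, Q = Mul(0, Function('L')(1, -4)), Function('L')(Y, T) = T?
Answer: Rational(772285, 241818) ≈ 3.1937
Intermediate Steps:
Q = 0 (Q = Mul(0, -4) = 0)
l = Rational(772285, 241818) (l = Add(Mul(647, Rational(1, 246)), Mul(-554, Rational(-1, 983))) = Add(Rational(647, 246), Rational(554, 983)) = Rational(772285, 241818) ≈ 3.1937)
V = Rational(-9, 2) (V = Mul(Rational(1, 2), -9) = Rational(-9, 2) ≈ -4.5000)
O = 0 (O = Mul(Rational(-9, 2), 0) = 0)
Add(l, O) = Add(Rational(772285, 241818), 0) = Rational(772285, 241818)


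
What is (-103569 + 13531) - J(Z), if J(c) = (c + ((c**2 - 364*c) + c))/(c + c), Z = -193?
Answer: -179521/2 ≈ -89761.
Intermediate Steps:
J(c) = (c**2 - 362*c)/(2*c) (J(c) = (c + (c**2 - 363*c))/((2*c)) = (c**2 - 362*c)*(1/(2*c)) = (c**2 - 362*c)/(2*c))
(-103569 + 13531) - J(Z) = (-103569 + 13531) - (-181 + (1/2)*(-193)) = -90038 - (-181 - 193/2) = -90038 - 1*(-555/2) = -90038 + 555/2 = -179521/2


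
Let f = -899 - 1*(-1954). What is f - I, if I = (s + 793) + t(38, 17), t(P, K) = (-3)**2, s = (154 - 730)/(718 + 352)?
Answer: 135643/535 ≈ 253.54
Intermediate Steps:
s = -288/535 (s = -576/1070 = -576*1/1070 = -288/535 ≈ -0.53832)
t(P, K) = 9
f = 1055 (f = -899 + 1954 = 1055)
I = 428782/535 (I = (-288/535 + 793) + 9 = 423967/535 + 9 = 428782/535 ≈ 801.46)
f - I = 1055 - 1*428782/535 = 1055 - 428782/535 = 135643/535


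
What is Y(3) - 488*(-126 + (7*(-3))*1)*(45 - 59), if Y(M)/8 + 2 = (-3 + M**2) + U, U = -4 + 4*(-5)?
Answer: -1004464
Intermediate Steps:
U = -24 (U = -4 - 20 = -24)
Y(M) = -232 + 8*M**2 (Y(M) = -16 + 8*((-3 + M**2) - 24) = -16 + 8*(-27 + M**2) = -16 + (-216 + 8*M**2) = -232 + 8*M**2)
Y(3) - 488*(-126 + (7*(-3))*1)*(45 - 59) = (-232 + 8*3**2) - 488*(-126 + (7*(-3))*1)*(45 - 59) = (-232 + 8*9) - 488*(-126 - 21*1)*(-14) = (-232 + 72) - 488*(-126 - 21)*(-14) = -160 - (-71736)*(-14) = -160 - 488*2058 = -160 - 1004304 = -1004464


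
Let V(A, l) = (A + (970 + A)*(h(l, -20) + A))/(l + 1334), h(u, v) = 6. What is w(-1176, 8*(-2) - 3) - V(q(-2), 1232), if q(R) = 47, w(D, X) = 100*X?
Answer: -2464674/1283 ≈ -1921.0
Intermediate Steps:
V(A, l) = (A + (6 + A)*(970 + A))/(1334 + l) (V(A, l) = (A + (970 + A)*(6 + A))/(l + 1334) = (A + (6 + A)*(970 + A))/(1334 + l))
w(-1176, 8*(-2) - 3) - V(q(-2), 1232) = 100*(8*(-2) - 3) - (5820 + 47² + 977*47)/(1334 + 1232) = 100*(-16 - 3) - (5820 + 2209 + 45919)/2566 = 100*(-19) - 53948/2566 = -1900 - 1*26974/1283 = -1900 - 26974/1283 = -2464674/1283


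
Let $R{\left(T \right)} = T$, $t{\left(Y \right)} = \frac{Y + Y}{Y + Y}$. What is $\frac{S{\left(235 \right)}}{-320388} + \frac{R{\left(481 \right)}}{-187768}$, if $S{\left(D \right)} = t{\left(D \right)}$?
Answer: $- \frac{38573599}{15039653496} \approx -0.0025648$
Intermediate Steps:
$t{\left(Y \right)} = 1$ ($t{\left(Y \right)} = \frac{2 Y}{2 Y} = 2 Y \frac{1}{2 Y} = 1$)
$S{\left(D \right)} = 1$
$\frac{S{\left(235 \right)}}{-320388} + \frac{R{\left(481 \right)}}{-187768} = 1 \frac{1}{-320388} + \frac{481}{-187768} = 1 \left(- \frac{1}{320388}\right) + 481 \left(- \frac{1}{187768}\right) = - \frac{1}{320388} - \frac{481}{187768} = - \frac{38573599}{15039653496}$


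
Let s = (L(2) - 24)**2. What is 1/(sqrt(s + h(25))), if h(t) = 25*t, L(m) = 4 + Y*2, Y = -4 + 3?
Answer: sqrt(1109)/1109 ≈ 0.030029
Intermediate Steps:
Y = -1
L(m) = 2 (L(m) = 4 - 1*2 = 4 - 2 = 2)
s = 484 (s = (2 - 24)**2 = (-22)**2 = 484)
1/(sqrt(s + h(25))) = 1/(sqrt(484 + 25*25)) = 1/(sqrt(484 + 625)) = 1/(sqrt(1109)) = sqrt(1109)/1109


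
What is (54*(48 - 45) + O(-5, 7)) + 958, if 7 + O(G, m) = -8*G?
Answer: 1153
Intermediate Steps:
O(G, m) = -7 - 8*G
(54*(48 - 45) + O(-5, 7)) + 958 = (54*(48 - 45) + (-7 - 8*(-5))) + 958 = (54*3 + (-7 + 40)) + 958 = (162 + 33) + 958 = 195 + 958 = 1153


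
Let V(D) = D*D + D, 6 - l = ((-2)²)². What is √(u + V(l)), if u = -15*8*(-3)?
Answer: 15*√2 ≈ 21.213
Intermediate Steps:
l = -10 (l = 6 - ((-2)²)² = 6 - 1*4² = 6 - 1*16 = 6 - 16 = -10)
V(D) = D + D² (V(D) = D² + D = D + D²)
u = 360 (u = -120*(-3) = 360)
√(u + V(l)) = √(360 - 10*(1 - 10)) = √(360 - 10*(-9)) = √(360 + 90) = √450 = 15*√2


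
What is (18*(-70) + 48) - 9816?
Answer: -11028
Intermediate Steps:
(18*(-70) + 48) - 9816 = (-1260 + 48) - 9816 = -1212 - 9816 = -11028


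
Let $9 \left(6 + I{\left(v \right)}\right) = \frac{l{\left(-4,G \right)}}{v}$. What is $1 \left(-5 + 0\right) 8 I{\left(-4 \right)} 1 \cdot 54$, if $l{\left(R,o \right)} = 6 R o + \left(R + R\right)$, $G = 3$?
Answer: $8160$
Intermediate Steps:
$l{\left(R,o \right)} = 2 R + 6 R o$ ($l{\left(R,o \right)} = 6 R o + 2 R = 2 R + 6 R o$)
$I{\left(v \right)} = -6 - \frac{80}{9 v}$ ($I{\left(v \right)} = -6 + \frac{2 \left(-4\right) \left(1 + 3 \cdot 3\right) \frac{1}{v}}{9} = -6 + \frac{2 \left(-4\right) \left(1 + 9\right) \frac{1}{v}}{9} = -6 + \frac{2 \left(-4\right) 10 \frac{1}{v}}{9} = -6 + \frac{\left(-80\right) \frac{1}{v}}{9} = -6 - \frac{80}{9 v}$)
$1 \left(-5 + 0\right) 8 I{\left(-4 \right)} 1 \cdot 54 = 1 \left(-5 + 0\right) 8 \left(-6 - \frac{80}{9 \left(-4\right)}\right) 1 \cdot 54 = 1 \left(-5\right) 8 \left(-6 - - \frac{20}{9}\right) 1 \cdot 54 = - 5 \cdot 8 \left(-6 + \frac{20}{9}\right) 1 \cdot 54 = - 5 \cdot 8 \left(- \frac{34}{9}\right) 1 \cdot 54 = - 5 \left(\left(- \frac{272}{9}\right) 1\right) 54 = \left(-5\right) \left(- \frac{272}{9}\right) 54 = \frac{1360}{9} \cdot 54 = 8160$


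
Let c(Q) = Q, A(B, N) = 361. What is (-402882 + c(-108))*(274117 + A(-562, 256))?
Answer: -110611889220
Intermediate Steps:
(-402882 + c(-108))*(274117 + A(-562, 256)) = (-402882 - 108)*(274117 + 361) = -402990*274478 = -110611889220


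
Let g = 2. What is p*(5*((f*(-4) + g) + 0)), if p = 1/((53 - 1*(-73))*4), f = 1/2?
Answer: 0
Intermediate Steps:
f = ½ ≈ 0.50000
p = 1/504 (p = 1/((53 + 73)*4) = 1/(126*4) = 1/504 ≈ 0.0019841)
p*(5*((f*(-4) + g) + 0)) = (5*(((½)*(-4) + 2) + 0))/504 = (5*((-2 + 2) + 0))/504 = (5*(0 + 0))/504 = (5*0)/504 = (1/504)*0 = 0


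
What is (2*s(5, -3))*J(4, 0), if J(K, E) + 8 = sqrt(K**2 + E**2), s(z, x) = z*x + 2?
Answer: 104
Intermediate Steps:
s(z, x) = 2 + x*z (s(z, x) = x*z + 2 = 2 + x*z)
J(K, E) = -8 + sqrt(E**2 + K**2) (J(K, E) = -8 + sqrt(K**2 + E**2) = -8 + sqrt(E**2 + K**2))
(2*s(5, -3))*J(4, 0) = (2*(2 - 3*5))*(-8 + sqrt(0**2 + 4**2)) = (2*(2 - 15))*(-8 + sqrt(0 + 16)) = (2*(-13))*(-8 + sqrt(16)) = -26*(-8 + 4) = -26*(-4) = 104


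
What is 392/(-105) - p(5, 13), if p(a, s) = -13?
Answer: 139/15 ≈ 9.2667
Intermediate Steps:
392/(-105) - p(5, 13) = 392/(-105) - 1*(-13) = 392*(-1/105) + 13 = -56/15 + 13 = 139/15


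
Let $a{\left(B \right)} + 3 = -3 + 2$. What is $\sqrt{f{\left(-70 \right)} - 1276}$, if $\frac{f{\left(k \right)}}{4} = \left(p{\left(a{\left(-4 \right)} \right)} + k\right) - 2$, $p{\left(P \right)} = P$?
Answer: $2 i \sqrt{395} \approx 39.749 i$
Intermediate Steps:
$a{\left(B \right)} = -4$ ($a{\left(B \right)} = -3 + \left(-3 + 2\right) = -3 - 1 = -4$)
$f{\left(k \right)} = -24 + 4 k$ ($f{\left(k \right)} = 4 \left(\left(-4 + k\right) - 2\right) = 4 \left(-6 + k\right) = -24 + 4 k$)
$\sqrt{f{\left(-70 \right)} - 1276} = \sqrt{\left(-24 + 4 \left(-70\right)\right) - 1276} = \sqrt{\left(-24 - 280\right) - 1276} = \sqrt{-304 - 1276} = \sqrt{-1580} = 2 i \sqrt{395}$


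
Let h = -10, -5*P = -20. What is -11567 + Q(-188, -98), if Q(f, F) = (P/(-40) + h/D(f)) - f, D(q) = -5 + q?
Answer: -21961563/1930 ≈ -11379.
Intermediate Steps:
P = 4 (P = -⅕*(-20) = 4)
Q(f, F) = -⅒ - f - 10/(-5 + f) (Q(f, F) = (4/(-40) - 10/(-5 + f)) - f = (4*(-1/40) - 10/(-5 + f)) - f = (-⅒ - 10/(-5 + f)) - f = -⅒ - f - 10/(-5 + f))
-11567 + Q(-188, -98) = -11567 + (-95 - 10*(-188)² + 49*(-188))/(10*(-5 - 188)) = -11567 + (⅒)*(-95 - 10*35344 - 9212)/(-193) = -11567 + (⅒)*(-1/193)*(-95 - 353440 - 9212) = -11567 + (⅒)*(-1/193)*(-362747) = -11567 + 362747/1930 = -21961563/1930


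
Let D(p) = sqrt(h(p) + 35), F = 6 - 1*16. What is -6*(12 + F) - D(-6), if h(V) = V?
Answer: -12 - sqrt(29) ≈ -17.385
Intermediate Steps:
F = -10 (F = 6 - 16 = -10)
D(p) = sqrt(35 + p) (D(p) = sqrt(p + 35) = sqrt(35 + p))
-6*(12 + F) - D(-6) = -6*(12 - 10) - sqrt(35 - 6) = -6*2 - sqrt(29) = -12 - sqrt(29)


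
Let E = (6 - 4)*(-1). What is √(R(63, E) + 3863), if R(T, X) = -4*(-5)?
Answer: √3883 ≈ 62.314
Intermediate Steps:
E = -2 (E = 2*(-1) = -2)
R(T, X) = 20
√(R(63, E) + 3863) = √(20 + 3863) = √3883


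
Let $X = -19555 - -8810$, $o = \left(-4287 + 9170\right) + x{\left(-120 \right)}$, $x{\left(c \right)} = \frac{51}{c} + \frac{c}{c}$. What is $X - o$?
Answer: $- \frac{625143}{40} \approx -15629.0$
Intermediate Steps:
$x{\left(c \right)} = 1 + \frac{51}{c}$ ($x{\left(c \right)} = \frac{51}{c} + 1 = 1 + \frac{51}{c}$)
$o = \frac{195343}{40}$ ($o = \left(-4287 + 9170\right) + \frac{51 - 120}{-120} = 4883 - - \frac{23}{40} = 4883 + \frac{23}{40} = \frac{195343}{40} \approx 4883.6$)
$X = -10745$ ($X = -19555 + 8810 = -10745$)
$X - o = -10745 - \frac{195343}{40} = - \frac{625143}{40}$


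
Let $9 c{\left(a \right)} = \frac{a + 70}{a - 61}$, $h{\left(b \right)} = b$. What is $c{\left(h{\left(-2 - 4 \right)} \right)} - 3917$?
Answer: $- \frac{2362015}{603} \approx -3917.1$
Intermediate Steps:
$c{\left(a \right)} = \frac{70 + a}{9 \left(-61 + a\right)}$ ($c{\left(a \right)} = \frac{\left(a + 70\right) \frac{1}{a - 61}}{9} = \frac{\left(70 + a\right) \frac{1}{-61 + a}}{9} = \frac{\frac{1}{-61 + a} \left(70 + a\right)}{9} = \frac{70 + a}{9 \left(-61 + a\right)}$)
$c{\left(h{\left(-2 - 4 \right)} \right)} - 3917 = \frac{70 - 6}{9 \left(-61 - 6\right)} - 3917 = \frac{1}{9} \frac{1}{-67} \cdot 64 - 3917 = \frac{1}{9} \left(- \frac{1}{67}\right) 64 - 3917 = - \frac{64}{603} - 3917 = - \frac{2362015}{603}$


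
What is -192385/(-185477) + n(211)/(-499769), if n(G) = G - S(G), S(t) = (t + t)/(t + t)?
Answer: 96109108895/92695654813 ≈ 1.0368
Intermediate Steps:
S(t) = 1 (S(t) = (2*t)/((2*t)) = (2*t)*(1/(2*t)) = 1)
n(G) = -1 + G (n(G) = G - 1*1 = G - 1 = -1 + G)
-192385/(-185477) + n(211)/(-499769) = -192385/(-185477) + (-1 + 211)/(-499769) = -192385*(-1/185477) + 210*(-1/499769) = 192385/185477 - 210/499769 = 96109108895/92695654813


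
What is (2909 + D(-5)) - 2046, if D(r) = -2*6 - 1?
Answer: 850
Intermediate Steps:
D(r) = -13 (D(r) = -12 - 1 = -13)
(2909 + D(-5)) - 2046 = (2909 - 13) - 2046 = 2896 - 2046 = 850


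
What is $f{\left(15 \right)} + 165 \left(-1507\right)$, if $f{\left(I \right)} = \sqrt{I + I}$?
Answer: $-248655 + \sqrt{30} \approx -2.4865 \cdot 10^{5}$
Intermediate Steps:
$f{\left(I \right)} = \sqrt{2} \sqrt{I}$ ($f{\left(I \right)} = \sqrt{2 I} = \sqrt{2} \sqrt{I}$)
$f{\left(15 \right)} + 165 \left(-1507\right) = \sqrt{2} \sqrt{15} + 165 \left(-1507\right) = \sqrt{30} - 248655 = -248655 + \sqrt{30}$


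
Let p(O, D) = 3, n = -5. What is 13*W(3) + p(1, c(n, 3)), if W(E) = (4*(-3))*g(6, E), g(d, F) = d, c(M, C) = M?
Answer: -933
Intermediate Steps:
W(E) = -72 (W(E) = (4*(-3))*6 = -12*6 = -72)
13*W(3) + p(1, c(n, 3)) = 13*(-72) + 3 = -936 + 3 = -933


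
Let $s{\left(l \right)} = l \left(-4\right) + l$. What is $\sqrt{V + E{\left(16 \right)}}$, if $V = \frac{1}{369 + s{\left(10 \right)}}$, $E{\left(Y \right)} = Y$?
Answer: $\frac{5 \sqrt{73563}}{339} \approx 4.0004$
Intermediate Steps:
$s{\left(l \right)} = - 3 l$ ($s{\left(l \right)} = - 4 l + l = - 3 l$)
$V = \frac{1}{339}$ ($V = \frac{1}{369 - 30} = \frac{1}{339} \approx 0.0029499$)
$\sqrt{V + E{\left(16 \right)}} = \sqrt{\frac{1}{339} + 16} = \sqrt{\frac{5425}{339}} = \frac{5 \sqrt{73563}}{339}$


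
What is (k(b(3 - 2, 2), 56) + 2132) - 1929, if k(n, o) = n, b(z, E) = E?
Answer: 205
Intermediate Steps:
(k(b(3 - 2, 2), 56) + 2132) - 1929 = (2 + 2132) - 1929 = 2134 - 1929 = 205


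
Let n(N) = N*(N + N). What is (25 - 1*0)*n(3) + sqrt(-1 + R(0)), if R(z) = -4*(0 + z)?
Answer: 450 + I ≈ 450.0 + 1.0*I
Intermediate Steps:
n(N) = 2*N**2 (n(N) = N*(2*N) = 2*N**2)
R(z) = -4*z
(25 - 1*0)*n(3) + sqrt(-1 + R(0)) = (25 - 1*0)*(2*3**2) + sqrt(-1 - 4*0) = (25 + 0)*(2*9) + sqrt(-1 + 0) = 25*18 + sqrt(-1) = 450 + I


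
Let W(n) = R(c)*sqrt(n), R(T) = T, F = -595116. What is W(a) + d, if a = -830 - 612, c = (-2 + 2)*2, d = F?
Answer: -595116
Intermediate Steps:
d = -595116
c = 0 (c = 0*2 = 0)
a = -1442
W(n) = 0 (W(n) = 0*sqrt(n) = 0)
W(a) + d = 0 - 595116 = -595116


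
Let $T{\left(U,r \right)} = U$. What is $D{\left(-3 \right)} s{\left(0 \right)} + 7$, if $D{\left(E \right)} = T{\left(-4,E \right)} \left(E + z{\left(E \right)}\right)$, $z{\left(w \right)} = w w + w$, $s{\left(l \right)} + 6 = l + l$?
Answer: $79$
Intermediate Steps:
$s{\left(l \right)} = -6 + 2 l$ ($s{\left(l \right)} = -6 + \left(l + l\right) = -6 + 2 l$)
$z{\left(w \right)} = w + w^{2}$ ($z{\left(w \right)} = w^{2} + w = w + w^{2}$)
$D{\left(E \right)} = - 4 E - 4 E \left(1 + E\right)$ ($D{\left(E \right)} = - 4 \left(E + E \left(1 + E\right)\right) = - 4 E - 4 E \left(1 + E\right)$)
$D{\left(-3 \right)} s{\left(0 \right)} + 7 = 4 \left(-3\right) \left(-2 - -3\right) \left(-6 + 2 \cdot 0\right) + 7 = 4 \left(-3\right) \left(-2 + 3\right) \left(-6 + 0\right) + 7 = 4 \left(-3\right) 1 \left(-6\right) + 7 = \left(-12\right) \left(-6\right) + 7 = 72 + 7 = 79$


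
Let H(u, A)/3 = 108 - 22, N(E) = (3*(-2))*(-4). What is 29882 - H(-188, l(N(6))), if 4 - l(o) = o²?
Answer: 29624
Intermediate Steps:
N(E) = 24 (N(E) = -6*(-4) = 24)
l(o) = 4 - o²
H(u, A) = 258 (H(u, A) = 3*(108 - 22) = 3*86 = 258)
29882 - H(-188, l(N(6))) = 29882 - 1*258 = 29882 - 258 = 29624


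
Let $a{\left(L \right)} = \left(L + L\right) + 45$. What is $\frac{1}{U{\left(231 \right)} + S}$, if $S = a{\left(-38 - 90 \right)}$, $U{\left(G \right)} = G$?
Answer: $\frac{1}{20} \approx 0.05$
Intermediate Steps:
$a{\left(L \right)} = 45 + 2 L$ ($a{\left(L \right)} = 2 L + 45 = 45 + 2 L$)
$S = -211$ ($S = 45 + 2 \left(-38 - 90\right) = 45 + 2 \left(-128\right) = 45 - 256 = -211$)
$\frac{1}{U{\left(231 \right)} + S} = \frac{1}{231 - 211} = \frac{1}{20}$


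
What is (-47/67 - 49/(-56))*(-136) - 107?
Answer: -8750/67 ≈ -130.60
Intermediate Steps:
(-47/67 - 49/(-56))*(-136) - 107 = (-47*1/67 - 49*(-1/56))*(-136) - 107 = (-47/67 + 7/8)*(-136) - 107 = (93/536)*(-136) - 107 = -1581/67 - 107 = -8750/67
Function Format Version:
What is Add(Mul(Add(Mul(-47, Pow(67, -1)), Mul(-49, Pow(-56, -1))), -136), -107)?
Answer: Rational(-8750, 67) ≈ -130.60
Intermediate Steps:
Add(Mul(Add(Mul(-47, Pow(67, -1)), Mul(-49, Pow(-56, -1))), -136), -107) = Add(Mul(Add(Mul(-47, Rational(1, 67)), Mul(-49, Rational(-1, 56))), -136), -107) = Add(Mul(Add(Rational(-47, 67), Rational(7, 8)), -136), -107) = Add(Mul(Rational(93, 536), -136), -107) = Add(Rational(-1581, 67), -107) = Rational(-8750, 67)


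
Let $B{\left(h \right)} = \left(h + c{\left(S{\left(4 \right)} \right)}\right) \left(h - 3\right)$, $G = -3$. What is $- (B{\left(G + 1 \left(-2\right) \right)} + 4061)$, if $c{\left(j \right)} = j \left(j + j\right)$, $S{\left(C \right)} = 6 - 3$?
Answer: $-3957$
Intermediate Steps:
$S{\left(C \right)} = 3$
$c{\left(j \right)} = 2 j^{2}$ ($c{\left(j \right)} = j 2 j = 2 j^{2}$)
$B{\left(h \right)} = \left(-3 + h\right) \left(18 + h\right)$ ($B{\left(h \right)} = \left(h + 2 \cdot 3^{2}\right) \left(h - 3\right) = \left(h + 2 \cdot 9\right) \left(-3 + h\right) = \left(h + 18\right) \left(-3 + h\right) = \left(18 + h\right) \left(-3 + h\right) = \left(-3 + h\right) \left(18 + h\right)$)
$- (B{\left(G + 1 \left(-2\right) \right)} + 4061) = - (\left(-54 + \left(-3 + 1 \left(-2\right)\right)^{2} + 15 \left(-3 + 1 \left(-2\right)\right)\right) + 4061) = - (\left(-54 + \left(-3 - 2\right)^{2} + 15 \left(-3 - 2\right)\right) + 4061) = - (\left(-54 + \left(-5\right)^{2} + 15 \left(-5\right)\right) + 4061) = - (\left(-54 + 25 - 75\right) + 4061) = - (-104 + 4061) = \left(-1\right) 3957 = -3957$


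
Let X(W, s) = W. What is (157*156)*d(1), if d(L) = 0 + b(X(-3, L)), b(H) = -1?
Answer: -24492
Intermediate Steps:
d(L) = -1 (d(L) = 0 - 1 = -1)
(157*156)*d(1) = (157*156)*(-1) = 24492*(-1) = -24492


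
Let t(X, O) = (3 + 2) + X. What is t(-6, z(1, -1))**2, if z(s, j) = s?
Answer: 1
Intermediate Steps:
t(X, O) = 5 + X
t(-6, z(1, -1))**2 = (5 - 6)**2 = (-1)**2 = 1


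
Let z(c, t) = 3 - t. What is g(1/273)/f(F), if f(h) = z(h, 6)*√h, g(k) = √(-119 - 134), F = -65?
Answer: -√16445/195 ≈ -0.65763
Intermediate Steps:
g(k) = I*√253 (g(k) = √(-253) = I*√253)
f(h) = -3*√h (f(h) = (3 - 1*6)*√h = (3 - 6)*√h = -3*√h)
g(1/273)/f(F) = (I*√253)/((-3*I*√65)) = (I*√253)*(I*√65/195) = -√16445/195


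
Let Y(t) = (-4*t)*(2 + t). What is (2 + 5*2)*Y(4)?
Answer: -1152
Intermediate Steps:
Y(t) = -4*t*(2 + t)
(2 + 5*2)*Y(4) = (2 + 5*2)*(-4*4*(2 + 4)) = (2 + 10)*(-4*4*6) = 12*(-96) = -1152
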